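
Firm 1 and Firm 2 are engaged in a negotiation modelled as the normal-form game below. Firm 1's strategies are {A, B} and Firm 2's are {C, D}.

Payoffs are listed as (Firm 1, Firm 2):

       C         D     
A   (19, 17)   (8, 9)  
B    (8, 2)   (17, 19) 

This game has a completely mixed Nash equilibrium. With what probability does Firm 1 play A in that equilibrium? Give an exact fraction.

17/25

Let x be the probability that Firm 1 plays A. In a completely mixed equilibrium, Firm 2 must be indifferent between C and D.
Firm 2's expected payoff from C is 17x + 2(1−x); from D it is 9x + 19(1−x).
Setting these equal: 15x + 2 = −10x + 19, so x = 17/25.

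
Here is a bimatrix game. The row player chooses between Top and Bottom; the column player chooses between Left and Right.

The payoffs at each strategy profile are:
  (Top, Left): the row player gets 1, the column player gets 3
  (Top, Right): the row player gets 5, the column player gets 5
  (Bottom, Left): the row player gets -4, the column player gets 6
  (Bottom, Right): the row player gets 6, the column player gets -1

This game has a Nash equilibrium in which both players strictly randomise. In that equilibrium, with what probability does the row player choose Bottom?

2/9

Let x be the probability that the row player plays Top. In a completely mixed equilibrium, the column player must be indifferent between Left and Right.
The column player's expected payoff from Left is 3x + 6(1−x); from Right it is 5x − (1−x).
Setting these equal: −3x + 6 = 6x − 1, so x = 7/9.
Therefore the row player plays Bottom with probability 1 − 7/9 = 2/9.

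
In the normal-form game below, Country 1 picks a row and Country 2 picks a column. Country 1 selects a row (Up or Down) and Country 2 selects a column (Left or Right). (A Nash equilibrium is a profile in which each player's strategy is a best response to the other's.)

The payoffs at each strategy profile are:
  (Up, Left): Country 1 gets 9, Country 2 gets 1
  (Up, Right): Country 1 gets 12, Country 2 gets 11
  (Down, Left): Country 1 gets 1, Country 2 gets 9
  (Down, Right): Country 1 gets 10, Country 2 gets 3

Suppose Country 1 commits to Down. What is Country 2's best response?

Against Down, Country 2 earns 9 from Left and 3 from Right.
So Left is the best response.

Left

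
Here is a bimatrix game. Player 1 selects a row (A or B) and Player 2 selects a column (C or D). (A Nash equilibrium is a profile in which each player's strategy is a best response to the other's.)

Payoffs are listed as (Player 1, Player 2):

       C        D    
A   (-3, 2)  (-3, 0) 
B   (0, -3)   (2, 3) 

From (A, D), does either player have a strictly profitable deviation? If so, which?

Both

Player 1 at (A, D) earns -3; deviating to B yields 2 — a strict improvement.
Player 2 earns 0; deviating to C yields 2 — a strict improvement.
Both Player 1 and Player 2 have strictly profitable deviations.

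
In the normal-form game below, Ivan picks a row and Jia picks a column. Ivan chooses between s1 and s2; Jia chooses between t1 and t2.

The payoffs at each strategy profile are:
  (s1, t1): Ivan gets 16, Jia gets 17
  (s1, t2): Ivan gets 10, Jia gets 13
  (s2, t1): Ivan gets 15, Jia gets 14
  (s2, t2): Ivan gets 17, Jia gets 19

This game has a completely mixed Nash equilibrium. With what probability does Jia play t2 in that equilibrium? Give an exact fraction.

1/8

Let c be the probability that Jia plays t1. In a completely mixed equilibrium, Ivan must be indifferent between s1 and s2.
Ivan's expected payoff from s1 is 16c + 10(1−c); from s2 it is 15c + 17(1−c).
Setting these equal: 6c + 10 = −2c + 17, so c = 7/8.
Therefore Jia plays t2 with probability 1 − 7/8 = 1/8.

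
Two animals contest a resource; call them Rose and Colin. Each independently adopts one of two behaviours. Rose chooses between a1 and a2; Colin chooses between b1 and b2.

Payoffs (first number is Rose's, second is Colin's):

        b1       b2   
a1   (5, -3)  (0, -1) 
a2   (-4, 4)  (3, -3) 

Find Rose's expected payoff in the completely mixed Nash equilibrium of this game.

5/4

First find q, the probability Colin plays b1, from Rose's indifference between a1 and a2: 5q = −4q + 3(1−q), giving q = 1/4.
Since Rose is indifferent in equilibrium, Rose's expected payoff equals the payoff from either row against (1/4, 3/4). Using a1: 5(1/4) = 5/4.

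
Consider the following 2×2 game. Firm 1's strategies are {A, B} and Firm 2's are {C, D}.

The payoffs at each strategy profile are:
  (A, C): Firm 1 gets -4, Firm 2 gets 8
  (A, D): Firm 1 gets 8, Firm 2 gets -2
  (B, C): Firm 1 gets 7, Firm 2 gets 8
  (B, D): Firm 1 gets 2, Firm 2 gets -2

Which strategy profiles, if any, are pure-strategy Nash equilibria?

(A, C): Firm 1 prefers B (7 > -4) — not an equilibrium.
(A, D): Firm 2 prefers C (8 > -2) — not an equilibrium.
(B, C): Firm 1 gets 7 ≥ -4 from A, and Firm 2 gets 8 ≥ -2 from D — Nash equilibrium.
(B, D): Firm 1 prefers A (8 > 2); Firm 2 prefers C (8 > -2) — not an equilibrium.

(B, C)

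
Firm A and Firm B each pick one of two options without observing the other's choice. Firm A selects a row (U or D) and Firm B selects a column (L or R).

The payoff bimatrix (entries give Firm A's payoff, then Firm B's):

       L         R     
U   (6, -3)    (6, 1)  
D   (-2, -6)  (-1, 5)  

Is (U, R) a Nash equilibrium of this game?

At (U, R), Firm A earns 6; switching to D would give -1, so Firm A has no profitable deviation.
Firm B earns 1; switching to L would give -3, so Firm B has no profitable deviation.
Neither player can gain by a unilateral deviation, so this profile is a Nash equilibrium.

Yes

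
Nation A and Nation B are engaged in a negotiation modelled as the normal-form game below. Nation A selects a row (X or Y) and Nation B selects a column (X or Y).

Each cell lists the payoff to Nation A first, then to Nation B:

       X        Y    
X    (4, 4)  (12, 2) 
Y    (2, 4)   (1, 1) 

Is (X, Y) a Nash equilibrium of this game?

At (X, Y), Nation A earns 12; switching to Y would give 1, so Nation A has no profitable deviation.
Nation B earns 2; switching to X would give 4, so Nation B would deviate.
Since at least one player can profitably deviate, this is not a Nash equilibrium.

No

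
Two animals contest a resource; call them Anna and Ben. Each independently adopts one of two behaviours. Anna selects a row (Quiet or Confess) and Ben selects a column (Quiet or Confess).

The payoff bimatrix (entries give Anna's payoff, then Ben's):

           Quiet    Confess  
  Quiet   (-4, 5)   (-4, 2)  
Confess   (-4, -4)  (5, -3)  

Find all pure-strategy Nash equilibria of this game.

(Quiet, Quiet): Anna gets -4 ≥ -4 from Confess, and Ben gets 5 ≥ 2 from Confess — Nash equilibrium.
(Quiet, Confess): Anna prefers Confess (5 > -4); Ben prefers Quiet (5 > 2) — not an equilibrium.
(Confess, Quiet): Ben prefers Confess (-3 > -4) — not an equilibrium.
(Confess, Confess): Anna gets 5 ≥ -4 from Quiet, and Ben gets -3 ≥ -4 from Quiet — Nash equilibrium.

(Quiet, Quiet) and (Confess, Confess)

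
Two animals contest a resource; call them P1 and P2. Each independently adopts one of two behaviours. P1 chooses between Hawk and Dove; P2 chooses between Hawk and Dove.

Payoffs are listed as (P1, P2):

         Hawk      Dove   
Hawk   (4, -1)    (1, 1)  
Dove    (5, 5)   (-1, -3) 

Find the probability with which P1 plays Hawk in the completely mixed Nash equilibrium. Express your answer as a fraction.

Let r be the probability that P1 plays Hawk. In a completely mixed equilibrium, P2 must be indifferent between Hawk and Dove.
P2's expected payoff from Hawk is −r + 5(1−r); from Dove it is r − 3(1−r).
Setting these equal: −6r + 5 = 4r − 3, so r = 4/5.

4/5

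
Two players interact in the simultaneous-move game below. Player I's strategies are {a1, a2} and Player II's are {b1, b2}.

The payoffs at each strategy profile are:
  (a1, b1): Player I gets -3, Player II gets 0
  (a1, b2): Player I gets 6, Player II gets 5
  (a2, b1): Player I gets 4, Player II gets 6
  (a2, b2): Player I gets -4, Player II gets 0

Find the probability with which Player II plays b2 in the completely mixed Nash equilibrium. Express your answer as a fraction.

Let y be the probability that Player II plays b1. In a completely mixed equilibrium, Player I must be indifferent between a1 and a2.
Player I's expected payoff from a1 is −3y + 6(1−y); from a2 it is 4y − 4(1−y).
Setting these equal: −9y + 6 = 8y − 4, so y = 10/17.
Therefore Player II plays b2 with probability 1 − 10/17 = 7/17.

7/17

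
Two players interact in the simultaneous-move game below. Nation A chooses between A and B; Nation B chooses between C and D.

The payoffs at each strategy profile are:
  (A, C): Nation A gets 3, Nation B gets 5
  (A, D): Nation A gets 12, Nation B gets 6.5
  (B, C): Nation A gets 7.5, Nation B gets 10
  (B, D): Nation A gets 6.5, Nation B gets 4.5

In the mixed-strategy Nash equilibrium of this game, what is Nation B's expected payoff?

First find p, the probability Nation A plays A, from Nation B's indifference between C and D: 5p + 10(1−p) = 6.5p + 4.5(1−p), giving p = 11/14.
Since Nation B is indifferent in equilibrium, Nation B's expected payoff equals the payoff from either column against (11/14, 3/14). Using C: 5(11/14) + 10(3/14) = 85/14.

85/14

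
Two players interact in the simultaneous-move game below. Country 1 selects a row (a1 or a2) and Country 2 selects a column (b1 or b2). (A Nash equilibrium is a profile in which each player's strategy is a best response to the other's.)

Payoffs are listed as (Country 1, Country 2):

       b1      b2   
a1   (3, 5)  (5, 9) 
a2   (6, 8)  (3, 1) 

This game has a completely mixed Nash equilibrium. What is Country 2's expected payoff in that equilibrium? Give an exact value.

67/11

First find x, the probability Country 1 plays a1, from Country 2's indifference between b1 and b2: 5x + 8(1−x) = 9x + (1−x), giving x = 7/11.
Since Country 2 is indifferent in equilibrium, Country 2's expected payoff equals the payoff from either column against (7/11, 4/11). Using b1: 5(7/11) + 8(4/11) = 67/11.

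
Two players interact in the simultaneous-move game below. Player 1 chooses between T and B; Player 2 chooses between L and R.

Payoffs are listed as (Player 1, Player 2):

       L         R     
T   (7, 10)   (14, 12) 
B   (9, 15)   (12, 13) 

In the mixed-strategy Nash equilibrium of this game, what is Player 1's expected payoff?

First find y, the probability Player 2 plays L, from Player 1's indifference between T and B: 7y + 14(1−y) = 9y + 12(1−y), giving y = 1/2.
Since Player 1 is indifferent in equilibrium, Player 1's expected payoff equals the payoff from either row against (1/2, 1/2). Using T: 7(1/2) + 14(1/2) = 21/2.

21/2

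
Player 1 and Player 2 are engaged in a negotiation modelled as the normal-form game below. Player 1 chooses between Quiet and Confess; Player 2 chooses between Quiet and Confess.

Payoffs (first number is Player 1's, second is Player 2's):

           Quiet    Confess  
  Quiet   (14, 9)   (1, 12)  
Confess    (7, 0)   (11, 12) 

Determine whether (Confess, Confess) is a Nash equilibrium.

Yes

At (Confess, Confess), Player 1 earns 11; switching to Quiet would give 1, so Player 1 has no profitable deviation.
Player 2 earns 12; switching to Quiet would give 0, so Player 2 has no profitable deviation.
Neither player can gain by a unilateral deviation, so this profile is a Nash equilibrium.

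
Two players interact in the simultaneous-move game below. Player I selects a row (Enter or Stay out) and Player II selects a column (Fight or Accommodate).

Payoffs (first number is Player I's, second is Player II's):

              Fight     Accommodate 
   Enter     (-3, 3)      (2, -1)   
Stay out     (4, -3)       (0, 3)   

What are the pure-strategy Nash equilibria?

none

(Enter, Fight): Player I prefers Stay out (4 > -3) — not an equilibrium.
(Enter, Accommodate): Player II prefers Fight (3 > -1) — not an equilibrium.
(Stay out, Fight): Player II prefers Accommodate (3 > -3) — not an equilibrium.
(Stay out, Accommodate): Player I prefers Enter (2 > 0) — not an equilibrium.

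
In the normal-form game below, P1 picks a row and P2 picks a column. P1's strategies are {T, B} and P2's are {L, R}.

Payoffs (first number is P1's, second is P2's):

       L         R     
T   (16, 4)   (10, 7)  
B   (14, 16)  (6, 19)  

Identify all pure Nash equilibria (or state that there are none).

(T, L): P2 prefers R (7 > 4) — not an equilibrium.
(T, R): P1 gets 10 ≥ 6 from B, and P2 gets 7 ≥ 4 from L — Nash equilibrium.
(B, L): P1 prefers T (16 > 14); P2 prefers R (19 > 16) — not an equilibrium.
(B, R): P1 prefers T (10 > 6) — not an equilibrium.

(T, R)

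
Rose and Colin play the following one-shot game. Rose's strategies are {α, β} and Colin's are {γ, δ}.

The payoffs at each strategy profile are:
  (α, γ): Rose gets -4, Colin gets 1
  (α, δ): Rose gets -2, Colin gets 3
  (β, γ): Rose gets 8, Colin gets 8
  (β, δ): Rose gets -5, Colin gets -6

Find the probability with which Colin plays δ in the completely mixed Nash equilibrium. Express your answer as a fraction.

Let y be the probability that Colin plays γ. In a completely mixed equilibrium, Rose must be indifferent between α and β.
Rose's expected payoff from α is −4y − 2(1−y); from β it is 8y − 5(1−y).
Setting these equal: −2y − 2 = 13y − 5, so y = 1/5.
Therefore Colin plays δ with probability 1 − 1/5 = 4/5.

4/5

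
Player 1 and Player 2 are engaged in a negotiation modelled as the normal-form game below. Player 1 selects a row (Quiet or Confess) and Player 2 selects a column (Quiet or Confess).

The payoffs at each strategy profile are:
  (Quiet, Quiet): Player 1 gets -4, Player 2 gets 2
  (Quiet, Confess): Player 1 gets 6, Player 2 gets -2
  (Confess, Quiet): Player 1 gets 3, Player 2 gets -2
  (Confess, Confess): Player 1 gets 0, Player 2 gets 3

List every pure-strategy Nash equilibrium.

none

(Quiet, Quiet): Player 1 prefers Confess (3 > -4) — not an equilibrium.
(Quiet, Confess): Player 2 prefers Quiet (2 > -2) — not an equilibrium.
(Confess, Quiet): Player 2 prefers Confess (3 > -2) — not an equilibrium.
(Confess, Confess): Player 1 prefers Quiet (6 > 0) — not an equilibrium.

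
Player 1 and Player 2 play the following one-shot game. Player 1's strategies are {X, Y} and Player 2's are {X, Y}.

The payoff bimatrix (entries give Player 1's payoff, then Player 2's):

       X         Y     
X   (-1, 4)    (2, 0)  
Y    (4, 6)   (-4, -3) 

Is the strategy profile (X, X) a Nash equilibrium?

No

At (X, X), Player 1 earns -1; switching to Y would give 4, so Player 1 would deviate.
Player 2 earns 4; switching to Y would give 0, so Player 2 has no profitable deviation.
Since at least one player can profitably deviate, this is not a Nash equilibrium.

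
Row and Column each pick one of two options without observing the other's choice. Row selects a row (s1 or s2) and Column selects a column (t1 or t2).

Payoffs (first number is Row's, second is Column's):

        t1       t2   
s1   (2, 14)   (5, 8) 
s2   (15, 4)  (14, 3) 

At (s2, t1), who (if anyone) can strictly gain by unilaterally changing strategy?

Row at (s2, t1) earns 15; deviating to s1 yields 2 — not better.
Column earns 4; deviating to t2 yields 3 — not better.
Neither player can strictly improve; the profile is a Nash equilibrium.

Neither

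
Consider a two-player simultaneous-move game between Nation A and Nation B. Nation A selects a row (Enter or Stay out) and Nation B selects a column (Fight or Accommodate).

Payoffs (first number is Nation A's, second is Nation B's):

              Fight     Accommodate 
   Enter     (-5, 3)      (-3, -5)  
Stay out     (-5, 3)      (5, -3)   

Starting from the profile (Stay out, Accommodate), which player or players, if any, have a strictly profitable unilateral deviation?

Nation B

Nation A at (Stay out, Accommodate) earns 5; deviating to Enter yields -3 — not better.
Nation B earns -3; deviating to Fight yields 3 — a strict improvement.
Only Nation B has a strictly profitable deviation.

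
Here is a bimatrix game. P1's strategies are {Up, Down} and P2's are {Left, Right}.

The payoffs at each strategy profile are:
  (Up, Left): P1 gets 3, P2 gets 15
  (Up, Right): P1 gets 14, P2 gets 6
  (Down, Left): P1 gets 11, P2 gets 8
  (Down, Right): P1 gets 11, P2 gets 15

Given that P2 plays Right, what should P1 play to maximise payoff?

Up

Against Right, P1 earns 14 from Up and 11 from Down.
So Up is the best response.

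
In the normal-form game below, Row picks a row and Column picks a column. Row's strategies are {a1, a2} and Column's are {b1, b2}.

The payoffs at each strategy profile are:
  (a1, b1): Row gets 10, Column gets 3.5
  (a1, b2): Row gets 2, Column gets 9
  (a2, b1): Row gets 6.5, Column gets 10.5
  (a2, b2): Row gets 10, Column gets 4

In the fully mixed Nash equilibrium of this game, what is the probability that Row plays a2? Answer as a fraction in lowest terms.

11/24

Let p be the probability that Row plays a1. In a completely mixed equilibrium, Column must be indifferent between b1 and b2.
Column's expected payoff from b1 is 3.5p + 10.5(1−p); from b2 it is 9p + 4(1−p).
Setting these equal: −7p + 10.5 = 5p + 4, so p = 13/24.
Therefore Row plays a2 with probability 1 − 13/24 = 11/24.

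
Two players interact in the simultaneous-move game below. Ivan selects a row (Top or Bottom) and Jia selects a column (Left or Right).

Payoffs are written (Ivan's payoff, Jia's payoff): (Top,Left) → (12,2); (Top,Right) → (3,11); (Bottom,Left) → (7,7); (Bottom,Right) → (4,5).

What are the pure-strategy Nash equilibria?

none

(Top, Left): Jia prefers Right (11 > 2) — not an equilibrium.
(Top, Right): Ivan prefers Bottom (4 > 3) — not an equilibrium.
(Bottom, Left): Ivan prefers Top (12 > 7) — not an equilibrium.
(Bottom, Right): Jia prefers Left (7 > 5) — not an equilibrium.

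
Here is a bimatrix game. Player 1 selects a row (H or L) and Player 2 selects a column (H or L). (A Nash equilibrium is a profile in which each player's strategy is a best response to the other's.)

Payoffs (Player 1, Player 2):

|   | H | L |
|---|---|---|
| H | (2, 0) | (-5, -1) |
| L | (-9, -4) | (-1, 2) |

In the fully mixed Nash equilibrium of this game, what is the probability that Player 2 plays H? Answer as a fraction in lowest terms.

4/15

Let c be the probability that Player 2 plays H. In a completely mixed equilibrium, Player 1 must be indifferent between H and L.
Player 1's expected payoff from H is 2c − 5(1−c); from L it is −9c − (1−c).
Setting these equal: 7c − 5 = −8c − 1, so c = 4/15.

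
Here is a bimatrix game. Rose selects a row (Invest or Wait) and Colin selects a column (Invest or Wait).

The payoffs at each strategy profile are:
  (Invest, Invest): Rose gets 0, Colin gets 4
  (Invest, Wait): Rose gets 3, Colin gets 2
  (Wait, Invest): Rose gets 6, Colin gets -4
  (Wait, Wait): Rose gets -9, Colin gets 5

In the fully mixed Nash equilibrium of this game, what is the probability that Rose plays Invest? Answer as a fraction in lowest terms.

Let r be the probability that Rose plays Invest. In a completely mixed equilibrium, Colin must be indifferent between Invest and Wait.
Colin's expected payoff from Invest is 4r − 4(1−r); from Wait it is 2r + 5(1−r).
Setting these equal: 8r − 4 = −3r + 5, so r = 9/11.

9/11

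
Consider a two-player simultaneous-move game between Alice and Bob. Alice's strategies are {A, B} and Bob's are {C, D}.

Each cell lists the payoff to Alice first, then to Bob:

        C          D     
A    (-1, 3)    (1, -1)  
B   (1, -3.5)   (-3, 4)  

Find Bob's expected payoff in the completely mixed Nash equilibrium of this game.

17/23

First find x, the probability Alice plays A, from Bob's indifference between C and D: 3x − 3.5(1−x) = −x + 4(1−x), giving x = 15/23.
Since Bob is indifferent in equilibrium, Bob's expected payoff equals the payoff from either column against (15/23, 8/23). Using C: 3(15/23) − 3.5(8/23) = 17/23.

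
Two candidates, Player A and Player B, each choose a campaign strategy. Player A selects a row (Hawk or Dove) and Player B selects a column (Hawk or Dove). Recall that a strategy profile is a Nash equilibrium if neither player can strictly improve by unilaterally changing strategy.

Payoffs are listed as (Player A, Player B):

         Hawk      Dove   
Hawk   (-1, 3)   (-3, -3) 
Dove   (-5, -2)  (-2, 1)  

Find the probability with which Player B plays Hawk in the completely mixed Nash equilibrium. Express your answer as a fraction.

1/5

Let y be the probability that Player B plays Hawk. In a completely mixed equilibrium, Player A must be indifferent between Hawk and Dove.
Player A's expected payoff from Hawk is −y − 3(1−y); from Dove it is −5y − 2(1−y).
Setting these equal: 2y − 3 = −3y − 2, so y = 1/5.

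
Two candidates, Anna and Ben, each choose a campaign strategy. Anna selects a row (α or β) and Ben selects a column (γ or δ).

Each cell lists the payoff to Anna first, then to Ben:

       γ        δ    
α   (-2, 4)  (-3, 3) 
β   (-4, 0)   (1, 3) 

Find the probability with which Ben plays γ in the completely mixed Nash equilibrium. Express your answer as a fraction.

2/3

Let y be the probability that Ben plays γ. In a completely mixed equilibrium, Anna must be indifferent between α and β.
Anna's expected payoff from α is −2y − 3(1−y); from β it is −4y + (1−y).
Setting these equal: y − 3 = −5y + 1, so y = 2/3.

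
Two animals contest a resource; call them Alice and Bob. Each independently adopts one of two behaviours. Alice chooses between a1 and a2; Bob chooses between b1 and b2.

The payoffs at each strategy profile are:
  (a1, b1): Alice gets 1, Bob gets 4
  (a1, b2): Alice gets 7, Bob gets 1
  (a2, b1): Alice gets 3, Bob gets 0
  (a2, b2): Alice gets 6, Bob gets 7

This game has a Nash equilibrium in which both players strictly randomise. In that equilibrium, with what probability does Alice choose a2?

3/10

Let r be the probability that Alice plays a1. In a completely mixed equilibrium, Bob must be indifferent between b1 and b2.
Bob's expected payoff from b1 is 4r; from b2 it is r + 7(1−r).
Setting these equal: 4r = −6r + 7, so r = 7/10.
Therefore Alice plays a2 with probability 1 − 7/10 = 3/10.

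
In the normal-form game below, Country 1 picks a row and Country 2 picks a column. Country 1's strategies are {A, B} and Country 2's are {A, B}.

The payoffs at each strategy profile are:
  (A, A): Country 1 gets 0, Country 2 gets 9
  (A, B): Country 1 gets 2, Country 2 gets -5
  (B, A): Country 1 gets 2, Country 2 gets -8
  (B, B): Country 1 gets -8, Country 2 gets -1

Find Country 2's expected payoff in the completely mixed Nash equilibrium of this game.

First find p, the probability Country 1 plays A, from Country 2's indifference between A and B: 9p − 8(1−p) = −5p − (1−p), giving p = 1/3.
Since Country 2 is indifferent in equilibrium, Country 2's expected payoff equals the payoff from either column against (1/3, 2/3). Using A: 9(1/3) − 8(2/3) = -7/3.

-7/3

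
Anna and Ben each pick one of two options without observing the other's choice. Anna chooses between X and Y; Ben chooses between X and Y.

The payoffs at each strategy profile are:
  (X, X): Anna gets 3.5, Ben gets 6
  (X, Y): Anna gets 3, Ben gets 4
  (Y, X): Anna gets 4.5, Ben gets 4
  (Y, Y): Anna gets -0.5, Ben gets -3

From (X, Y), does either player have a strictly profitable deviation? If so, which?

Ben

Anna at (X, Y) earns 3; deviating to Y yields -0.5 — not better.
Ben earns 4; deviating to X yields 6 — a strict improvement.
Only Ben has a strictly profitable deviation.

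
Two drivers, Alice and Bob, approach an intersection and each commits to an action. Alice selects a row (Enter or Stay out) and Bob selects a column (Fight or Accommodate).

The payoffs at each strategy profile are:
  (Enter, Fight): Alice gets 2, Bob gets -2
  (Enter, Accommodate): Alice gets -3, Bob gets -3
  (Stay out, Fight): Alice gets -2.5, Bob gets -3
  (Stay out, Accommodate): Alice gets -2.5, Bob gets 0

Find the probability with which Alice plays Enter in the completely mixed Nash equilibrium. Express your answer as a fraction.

3/4

Let r be the probability that Alice plays Enter. In a completely mixed equilibrium, Bob must be indifferent between Fight and Accommodate.
Bob's expected payoff from Fight is −2r − 3(1−r); from Accommodate it is −3r.
Setting these equal: r − 3 = −3r, so r = 3/4.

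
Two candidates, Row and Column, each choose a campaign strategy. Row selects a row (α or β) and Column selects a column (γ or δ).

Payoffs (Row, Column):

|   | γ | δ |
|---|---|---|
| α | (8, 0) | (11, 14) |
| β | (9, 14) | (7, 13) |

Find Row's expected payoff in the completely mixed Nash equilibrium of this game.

43/5

First find y, the probability Column plays γ, from Row's indifference between α and β: 8y + 11(1−y) = 9y + 7(1−y), giving y = 4/5.
Since Row is indifferent in equilibrium, Row's expected payoff equals the payoff from either row against (4/5, 1/5). Using α: 8(4/5) + 11(1/5) = 43/5.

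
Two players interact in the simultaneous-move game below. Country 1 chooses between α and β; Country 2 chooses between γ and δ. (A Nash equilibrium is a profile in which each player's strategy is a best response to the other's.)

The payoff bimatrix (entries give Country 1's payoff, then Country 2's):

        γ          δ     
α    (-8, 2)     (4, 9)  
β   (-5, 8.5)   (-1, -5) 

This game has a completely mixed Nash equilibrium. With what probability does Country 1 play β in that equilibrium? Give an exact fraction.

Let p be the probability that Country 1 plays α. In a completely mixed equilibrium, Country 2 must be indifferent between γ and δ.
Country 2's expected payoff from γ is 2p + 8.5(1−p); from δ it is 9p − 5(1−p).
Setting these equal: −6.5p + 8.5 = 14p − 5, so p = 27/41.
Therefore Country 1 plays β with probability 1 − 27/41 = 14/41.

14/41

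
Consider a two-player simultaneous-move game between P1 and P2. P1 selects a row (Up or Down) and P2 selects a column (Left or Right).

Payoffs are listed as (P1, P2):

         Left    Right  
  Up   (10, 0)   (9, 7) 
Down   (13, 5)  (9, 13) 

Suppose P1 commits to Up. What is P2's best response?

Against Up, P2 earns 0 from Left and 7 from Right.
So Right is the best response.

Right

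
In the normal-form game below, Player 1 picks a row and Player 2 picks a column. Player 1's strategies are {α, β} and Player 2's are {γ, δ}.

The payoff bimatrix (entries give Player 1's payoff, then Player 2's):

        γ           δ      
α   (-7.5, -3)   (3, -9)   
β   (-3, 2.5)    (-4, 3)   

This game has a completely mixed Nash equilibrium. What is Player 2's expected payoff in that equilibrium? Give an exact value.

First find p, the probability Player 1 plays α, from Player 2's indifference between γ and δ: −3p + 2.5(1−p) = −9p + 3(1−p), giving p = 1/13.
Since Player 2 is indifferent in equilibrium, Player 2's expected payoff equals the payoff from either column against (1/13, 12/13). Using γ: −3(1/13) + 2.5(12/13) = 27/13.

27/13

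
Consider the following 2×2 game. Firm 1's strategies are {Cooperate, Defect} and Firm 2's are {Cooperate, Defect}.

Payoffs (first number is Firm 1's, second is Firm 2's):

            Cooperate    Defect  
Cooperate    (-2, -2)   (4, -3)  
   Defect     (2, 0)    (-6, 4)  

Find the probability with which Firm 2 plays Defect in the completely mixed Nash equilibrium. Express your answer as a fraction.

Let q be the probability that Firm 2 plays Cooperate. In a completely mixed equilibrium, Firm 1 must be indifferent between Cooperate and Defect.
Firm 1's expected payoff from Cooperate is −2q + 4(1−q); from Defect it is 2q − 6(1−q).
Setting these equal: −6q + 4 = 8q − 6, so q = 5/7.
Therefore Firm 2 plays Defect with probability 1 − 5/7 = 2/7.

2/7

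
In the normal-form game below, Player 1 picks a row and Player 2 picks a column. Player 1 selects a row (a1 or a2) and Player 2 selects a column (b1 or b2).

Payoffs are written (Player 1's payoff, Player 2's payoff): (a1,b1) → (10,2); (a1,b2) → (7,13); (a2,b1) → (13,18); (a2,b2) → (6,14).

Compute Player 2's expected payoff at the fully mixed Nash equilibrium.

First find x, the probability Player 1 plays a1, from Player 2's indifference between b1 and b2: 2x + 18(1−x) = 13x + 14(1−x), giving x = 4/15.
Since Player 2 is indifferent in equilibrium, Player 2's expected payoff equals the payoff from either column against (4/15, 11/15). Using b1: 2(4/15) + 18(11/15) = 206/15.

206/15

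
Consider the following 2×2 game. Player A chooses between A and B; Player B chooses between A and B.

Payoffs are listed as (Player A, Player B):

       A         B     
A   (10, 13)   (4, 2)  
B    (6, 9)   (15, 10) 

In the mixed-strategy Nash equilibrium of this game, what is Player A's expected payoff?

42/5

First find q, the probability Player B plays A, from Player A's indifference between A and B: 10q + 4(1−q) = 6q + 15(1−q), giving q = 11/15.
Since Player A is indifferent in equilibrium, Player A's expected payoff equals the payoff from either row against (11/15, 4/15). Using A: 10(11/15) + 4(4/15) = 42/5.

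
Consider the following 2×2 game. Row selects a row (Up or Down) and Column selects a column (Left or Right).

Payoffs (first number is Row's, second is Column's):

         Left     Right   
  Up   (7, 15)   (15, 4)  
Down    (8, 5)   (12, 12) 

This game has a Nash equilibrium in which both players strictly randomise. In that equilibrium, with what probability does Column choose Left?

Let c be the probability that Column plays Left. In a completely mixed equilibrium, Row must be indifferent between Up and Down.
Row's expected payoff from Up is 7c + 15(1−c); from Down it is 8c + 12(1−c).
Setting these equal: −8c + 15 = −4c + 12, so c = 3/4.

3/4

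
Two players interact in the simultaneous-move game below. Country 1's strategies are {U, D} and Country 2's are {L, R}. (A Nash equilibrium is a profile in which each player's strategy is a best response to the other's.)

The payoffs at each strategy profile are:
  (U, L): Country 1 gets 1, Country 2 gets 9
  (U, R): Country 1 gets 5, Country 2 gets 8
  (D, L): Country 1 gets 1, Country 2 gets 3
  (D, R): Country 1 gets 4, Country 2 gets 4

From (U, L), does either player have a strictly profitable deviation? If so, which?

Neither

Country 1 at (U, L) earns 1; deviating to D yields 1 — not better.
Country 2 earns 9; deviating to R yields 8 — not better.
Neither player can strictly improve; the profile is a Nash equilibrium.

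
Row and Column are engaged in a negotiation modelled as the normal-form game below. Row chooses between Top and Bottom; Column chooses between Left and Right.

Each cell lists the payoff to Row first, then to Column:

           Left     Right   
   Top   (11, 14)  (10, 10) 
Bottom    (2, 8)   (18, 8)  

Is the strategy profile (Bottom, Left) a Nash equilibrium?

At (Bottom, Left), Row earns 2; switching to Top would give 11, so Row would deviate.
Column earns 8; switching to Right would give 8, so Column has no profitable deviation.
Since at least one player can profitably deviate, this is not a Nash equilibrium.

No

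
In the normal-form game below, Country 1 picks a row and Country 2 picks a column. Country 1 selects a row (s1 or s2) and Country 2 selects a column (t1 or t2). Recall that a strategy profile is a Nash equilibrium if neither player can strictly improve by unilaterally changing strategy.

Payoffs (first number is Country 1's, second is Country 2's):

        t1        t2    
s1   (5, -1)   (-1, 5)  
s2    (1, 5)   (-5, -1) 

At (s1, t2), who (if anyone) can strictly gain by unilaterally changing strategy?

Neither

Country 1 at (s1, t2) earns -1; deviating to s2 yields -5 — not better.
Country 2 earns 5; deviating to t1 yields -1 — not better.
Neither player can strictly improve; the profile is a Nash equilibrium.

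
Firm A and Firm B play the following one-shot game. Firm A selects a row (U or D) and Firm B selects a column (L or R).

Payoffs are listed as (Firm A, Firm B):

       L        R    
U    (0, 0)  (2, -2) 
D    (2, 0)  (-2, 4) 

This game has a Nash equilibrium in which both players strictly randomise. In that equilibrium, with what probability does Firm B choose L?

Let y be the probability that Firm B plays L. In a completely mixed equilibrium, Firm A must be indifferent between U and D.
Firm A's expected payoff from U is 2(1−y); from D it is 2y − 2(1−y).
Setting these equal: −2y + 2 = 4y − 2, so y = 2/3.

2/3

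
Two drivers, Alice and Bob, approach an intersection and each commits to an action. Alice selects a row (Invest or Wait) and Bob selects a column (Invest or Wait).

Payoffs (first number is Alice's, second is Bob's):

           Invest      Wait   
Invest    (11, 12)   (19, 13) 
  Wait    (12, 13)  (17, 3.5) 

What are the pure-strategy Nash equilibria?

(Invest, Invest): Alice prefers Wait (12 > 11); Bob prefers Wait (13 > 12) — not an equilibrium.
(Invest, Wait): Alice gets 19 ≥ 17 from Wait, and Bob gets 13 ≥ 12 from Invest — Nash equilibrium.
(Wait, Invest): Alice gets 12 ≥ 11 from Invest, and Bob gets 13 ≥ 3.5 from Wait — Nash equilibrium.
(Wait, Wait): Alice prefers Invest (19 > 17); Bob prefers Invest (13 > 3.5) — not an equilibrium.

(Invest, Wait) and (Wait, Invest)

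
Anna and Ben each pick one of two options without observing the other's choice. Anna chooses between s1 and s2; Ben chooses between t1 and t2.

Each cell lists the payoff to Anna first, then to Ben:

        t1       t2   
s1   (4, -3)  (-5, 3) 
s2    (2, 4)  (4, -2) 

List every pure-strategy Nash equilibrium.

none

(s1, t1): Ben prefers t2 (3 > -3) — not an equilibrium.
(s1, t2): Anna prefers s2 (4 > -5) — not an equilibrium.
(s2, t1): Anna prefers s1 (4 > 2) — not an equilibrium.
(s2, t2): Ben prefers t1 (4 > -2) — not an equilibrium.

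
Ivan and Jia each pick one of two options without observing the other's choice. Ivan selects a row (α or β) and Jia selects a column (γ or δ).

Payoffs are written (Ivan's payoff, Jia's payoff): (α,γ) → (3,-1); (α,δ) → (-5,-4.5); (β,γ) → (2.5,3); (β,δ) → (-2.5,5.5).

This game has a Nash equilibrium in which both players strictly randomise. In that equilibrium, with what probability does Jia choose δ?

1/6

Let c be the probability that Jia plays γ. In a completely mixed equilibrium, Ivan must be indifferent between α and β.
Ivan's expected payoff from α is 3c − 5(1−c); from β it is 2.5c − 2.5(1−c).
Setting these equal: 8c − 5 = 5c − 2.5, so c = 5/6.
Therefore Jia plays δ with probability 1 − 5/6 = 1/6.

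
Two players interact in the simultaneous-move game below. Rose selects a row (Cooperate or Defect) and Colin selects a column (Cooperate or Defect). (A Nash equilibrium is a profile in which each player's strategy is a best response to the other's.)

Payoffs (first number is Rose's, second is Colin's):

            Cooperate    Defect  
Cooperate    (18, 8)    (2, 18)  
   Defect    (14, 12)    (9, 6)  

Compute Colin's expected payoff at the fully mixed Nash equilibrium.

First find x, the probability Rose plays Cooperate, from Colin's indifference between Cooperate and Defect: 8x + 12(1−x) = 18x + 6(1−x), giving x = 3/8.
Since Colin is indifferent in equilibrium, Colin's expected payoff equals the payoff from either column against (3/8, 5/8). Using Cooperate: 8(3/8) + 12(5/8) = 21/2.

21/2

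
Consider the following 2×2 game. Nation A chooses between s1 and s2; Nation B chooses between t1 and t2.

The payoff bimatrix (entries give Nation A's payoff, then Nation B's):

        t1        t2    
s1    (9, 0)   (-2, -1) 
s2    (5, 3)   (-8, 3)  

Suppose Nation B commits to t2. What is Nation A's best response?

Against t2, Nation A earns -2 from s1 and -8 from s2.
So s1 is the best response.

s1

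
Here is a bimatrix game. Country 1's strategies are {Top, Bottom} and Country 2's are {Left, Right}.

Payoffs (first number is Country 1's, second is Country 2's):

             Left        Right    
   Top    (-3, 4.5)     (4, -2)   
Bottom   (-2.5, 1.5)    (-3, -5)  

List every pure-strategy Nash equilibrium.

(Top, Left): Country 1 prefers Bottom (-2.5 > -3) — not an equilibrium.
(Top, Right): Country 2 prefers Left (4.5 > -2) — not an equilibrium.
(Bottom, Left): Country 1 gets -2.5 ≥ -3 from Top, and Country 2 gets 1.5 ≥ -5 from Right — Nash equilibrium.
(Bottom, Right): Country 1 prefers Top (4 > -3); Country 2 prefers Left (1.5 > -5) — not an equilibrium.

(Bottom, Left)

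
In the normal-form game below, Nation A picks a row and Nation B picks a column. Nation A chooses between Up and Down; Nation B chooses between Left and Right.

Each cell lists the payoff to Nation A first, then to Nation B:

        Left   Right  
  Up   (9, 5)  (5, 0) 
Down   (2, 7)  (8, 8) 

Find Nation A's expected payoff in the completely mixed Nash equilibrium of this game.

First find q, the probability Nation B plays Left, from Nation A's indifference between Up and Down: 9q + 5(1−q) = 2q + 8(1−q), giving q = 3/10.
Since Nation A is indifferent in equilibrium, Nation A's expected payoff equals the payoff from either row against (3/10, 7/10). Using Up: 9(3/10) + 5(7/10) = 31/5.

31/5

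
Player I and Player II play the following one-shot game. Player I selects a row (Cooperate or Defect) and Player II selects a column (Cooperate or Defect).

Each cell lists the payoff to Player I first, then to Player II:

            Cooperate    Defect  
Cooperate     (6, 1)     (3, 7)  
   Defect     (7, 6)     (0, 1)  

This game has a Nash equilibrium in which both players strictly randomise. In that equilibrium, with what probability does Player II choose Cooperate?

Let c be the probability that Player II plays Cooperate. In a completely mixed equilibrium, Player I must be indifferent between Cooperate and Defect.
Player I's expected payoff from Cooperate is 6c + 3(1−c); from Defect it is 7c.
Setting these equal: 3c + 3 = 7c, so c = 3/4.

3/4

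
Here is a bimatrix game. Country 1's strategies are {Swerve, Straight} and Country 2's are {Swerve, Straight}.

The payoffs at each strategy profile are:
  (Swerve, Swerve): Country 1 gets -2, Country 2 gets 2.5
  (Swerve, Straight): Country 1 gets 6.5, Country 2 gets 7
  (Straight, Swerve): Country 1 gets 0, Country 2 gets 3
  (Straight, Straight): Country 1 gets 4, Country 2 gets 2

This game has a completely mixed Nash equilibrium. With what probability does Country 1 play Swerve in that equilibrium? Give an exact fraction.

Let r be the probability that Country 1 plays Swerve. In a completely mixed equilibrium, Country 2 must be indifferent between Swerve and Straight.
Country 2's expected payoff from Swerve is 2.5r + 3(1−r); from Straight it is 7r + 2(1−r).
Setting these equal: −0.5r + 3 = 5r + 2, so r = 2/11.

2/11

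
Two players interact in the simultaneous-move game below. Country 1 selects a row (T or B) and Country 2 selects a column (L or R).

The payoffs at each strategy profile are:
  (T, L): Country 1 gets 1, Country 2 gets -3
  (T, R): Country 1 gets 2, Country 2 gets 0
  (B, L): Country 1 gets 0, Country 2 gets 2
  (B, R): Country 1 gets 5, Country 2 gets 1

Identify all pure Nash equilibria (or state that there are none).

(T, L): Country 2 prefers R (0 > -3) — not an equilibrium.
(T, R): Country 1 prefers B (5 > 2) — not an equilibrium.
(B, L): Country 1 prefers T (1 > 0) — not an equilibrium.
(B, R): Country 2 prefers L (2 > 1) — not an equilibrium.

none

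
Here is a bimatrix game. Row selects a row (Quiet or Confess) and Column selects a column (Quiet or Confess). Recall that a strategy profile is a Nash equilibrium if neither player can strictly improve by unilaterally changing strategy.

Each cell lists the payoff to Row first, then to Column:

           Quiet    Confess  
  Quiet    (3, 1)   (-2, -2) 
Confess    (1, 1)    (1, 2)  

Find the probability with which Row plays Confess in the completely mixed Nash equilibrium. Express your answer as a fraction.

Let x be the probability that Row plays Quiet. In a completely mixed equilibrium, Column must be indifferent between Quiet and Confess.
Column's expected payoff from Quiet is x + (1−x); from Confess it is −2x + 2(1−x).
Setting these equal: 1 = −4x + 2, so x = 1/4.
Therefore Row plays Confess with probability 1 − 1/4 = 3/4.

3/4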